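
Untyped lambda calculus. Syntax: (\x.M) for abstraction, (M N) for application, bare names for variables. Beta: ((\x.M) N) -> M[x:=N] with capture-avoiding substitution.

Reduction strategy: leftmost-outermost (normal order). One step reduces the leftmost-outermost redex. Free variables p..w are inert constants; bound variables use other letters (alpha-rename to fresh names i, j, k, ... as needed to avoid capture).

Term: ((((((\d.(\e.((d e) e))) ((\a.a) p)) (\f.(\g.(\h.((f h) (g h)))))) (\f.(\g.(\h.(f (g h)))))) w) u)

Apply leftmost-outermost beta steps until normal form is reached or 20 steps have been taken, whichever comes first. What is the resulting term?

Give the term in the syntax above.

Step 0: ((((((\d.(\e.((d e) e))) ((\a.a) p)) (\f.(\g.(\h.((f h) (g h)))))) (\f.(\g.(\h.(f (g h)))))) w) u)
Step 1: (((((\e.((((\a.a) p) e) e)) (\f.(\g.(\h.((f h) (g h)))))) (\f.(\g.(\h.(f (g h)))))) w) u)
Step 2: (((((((\a.a) p) (\f.(\g.(\h.((f h) (g h)))))) (\f.(\g.(\h.((f h) (g h)))))) (\f.(\g.(\h.(f (g h)))))) w) u)
Step 3: (((((p (\f.(\g.(\h.((f h) (g h)))))) (\f.(\g.(\h.((f h) (g h)))))) (\f.(\g.(\h.(f (g h)))))) w) u)

Answer: (((((p (\f.(\g.(\h.((f h) (g h)))))) (\f.(\g.(\h.((f h) (g h)))))) (\f.(\g.(\h.(f (g h)))))) w) u)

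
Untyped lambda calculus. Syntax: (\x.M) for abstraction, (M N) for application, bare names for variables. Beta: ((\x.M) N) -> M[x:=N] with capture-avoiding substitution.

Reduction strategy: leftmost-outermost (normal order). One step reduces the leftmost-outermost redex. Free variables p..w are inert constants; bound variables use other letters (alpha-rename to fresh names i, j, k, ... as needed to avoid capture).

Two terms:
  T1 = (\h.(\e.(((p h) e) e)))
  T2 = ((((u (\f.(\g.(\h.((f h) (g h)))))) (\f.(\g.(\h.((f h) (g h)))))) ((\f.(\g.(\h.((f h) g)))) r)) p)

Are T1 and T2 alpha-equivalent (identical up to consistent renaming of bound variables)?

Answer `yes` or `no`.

Answer: no

Derivation:
Term 1: (\h.(\e.(((p h) e) e)))
Term 2: ((((u (\f.(\g.(\h.((f h) (g h)))))) (\f.(\g.(\h.((f h) (g h)))))) ((\f.(\g.(\h.((f h) g)))) r)) p)
Alpha-equivalence: compare structure up to binder renaming.
Result: False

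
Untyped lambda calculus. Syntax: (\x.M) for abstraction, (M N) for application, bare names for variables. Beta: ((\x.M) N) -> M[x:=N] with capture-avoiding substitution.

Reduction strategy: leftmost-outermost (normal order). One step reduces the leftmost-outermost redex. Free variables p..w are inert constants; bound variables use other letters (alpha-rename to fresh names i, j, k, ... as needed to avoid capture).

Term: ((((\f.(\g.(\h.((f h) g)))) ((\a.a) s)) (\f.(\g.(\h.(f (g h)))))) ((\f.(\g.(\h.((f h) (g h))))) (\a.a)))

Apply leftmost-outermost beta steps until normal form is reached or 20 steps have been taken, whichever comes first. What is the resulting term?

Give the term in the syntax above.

Step 0: ((((\f.(\g.(\h.((f h) g)))) ((\a.a) s)) (\f.(\g.(\h.(f (g h)))))) ((\f.(\g.(\h.((f h) (g h))))) (\a.a)))
Step 1: (((\g.(\h.((((\a.a) s) h) g))) (\f.(\g.(\h.(f (g h)))))) ((\f.(\g.(\h.((f h) (g h))))) (\a.a)))
Step 2: ((\h.((((\a.a) s) h) (\f.(\g.(\h.(f (g h))))))) ((\f.(\g.(\h.((f h) (g h))))) (\a.a)))
Step 3: ((((\a.a) s) ((\f.(\g.(\h.((f h) (g h))))) (\a.a))) (\f.(\g.(\h.(f (g h))))))
Step 4: ((s ((\f.(\g.(\h.((f h) (g h))))) (\a.a))) (\f.(\g.(\h.(f (g h))))))
Step 5: ((s (\g.(\h.(((\a.a) h) (g h))))) (\f.(\g.(\h.(f (g h))))))
Step 6: ((s (\g.(\h.(h (g h))))) (\f.(\g.(\h.(f (g h))))))

Answer: ((s (\g.(\h.(h (g h))))) (\f.(\g.(\h.(f (g h))))))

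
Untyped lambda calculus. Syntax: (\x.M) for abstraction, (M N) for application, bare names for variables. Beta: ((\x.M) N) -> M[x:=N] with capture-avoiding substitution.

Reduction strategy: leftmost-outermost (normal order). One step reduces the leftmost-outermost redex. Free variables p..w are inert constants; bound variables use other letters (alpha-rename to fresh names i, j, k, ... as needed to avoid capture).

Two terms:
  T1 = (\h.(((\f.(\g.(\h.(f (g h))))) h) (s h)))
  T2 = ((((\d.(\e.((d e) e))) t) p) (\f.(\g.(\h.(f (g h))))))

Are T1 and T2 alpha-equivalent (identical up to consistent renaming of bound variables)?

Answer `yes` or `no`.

Answer: no

Derivation:
Term 1: (\h.(((\f.(\g.(\h.(f (g h))))) h) (s h)))
Term 2: ((((\d.(\e.((d e) e))) t) p) (\f.(\g.(\h.(f (g h))))))
Alpha-equivalence: compare structure up to binder renaming.
Result: False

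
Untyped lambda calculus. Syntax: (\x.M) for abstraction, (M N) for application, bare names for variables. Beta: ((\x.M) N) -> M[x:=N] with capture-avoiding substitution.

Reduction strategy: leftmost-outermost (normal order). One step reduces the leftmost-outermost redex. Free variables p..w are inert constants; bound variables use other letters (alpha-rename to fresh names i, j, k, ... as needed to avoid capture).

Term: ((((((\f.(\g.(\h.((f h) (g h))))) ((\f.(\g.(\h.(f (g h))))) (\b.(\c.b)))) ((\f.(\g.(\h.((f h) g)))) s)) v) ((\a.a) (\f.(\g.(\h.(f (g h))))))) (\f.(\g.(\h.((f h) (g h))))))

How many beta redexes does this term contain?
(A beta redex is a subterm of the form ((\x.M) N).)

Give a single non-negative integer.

Answer: 4

Derivation:
Term: ((((((\f.(\g.(\h.((f h) (g h))))) ((\f.(\g.(\h.(f (g h))))) (\b.(\c.b)))) ((\f.(\g.(\h.((f h) g)))) s)) v) ((\a.a) (\f.(\g.(\h.(f (g h))))))) (\f.(\g.(\h.((f h) (g h))))))
  Redex: ((\f.(\g.(\h.((f h) (g h))))) ((\f.(\g.(\h.(f (g h))))) (\b.(\c.b))))
  Redex: ((\f.(\g.(\h.(f (g h))))) (\b.(\c.b)))
  Redex: ((\f.(\g.(\h.((f h) g)))) s)
  Redex: ((\a.a) (\f.(\g.(\h.(f (g h))))))
Total redexes: 4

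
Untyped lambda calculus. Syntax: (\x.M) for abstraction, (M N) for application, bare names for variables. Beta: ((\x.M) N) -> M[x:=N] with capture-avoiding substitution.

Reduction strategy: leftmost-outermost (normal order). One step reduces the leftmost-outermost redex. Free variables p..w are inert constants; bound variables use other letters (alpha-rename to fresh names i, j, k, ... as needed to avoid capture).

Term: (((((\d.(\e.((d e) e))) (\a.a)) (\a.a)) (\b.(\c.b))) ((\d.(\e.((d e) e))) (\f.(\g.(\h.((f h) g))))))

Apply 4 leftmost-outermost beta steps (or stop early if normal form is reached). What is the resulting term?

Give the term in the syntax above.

Step 0: (((((\d.(\e.((d e) e))) (\a.a)) (\a.a)) (\b.(\c.b))) ((\d.(\e.((d e) e))) (\f.(\g.(\h.((f h) g))))))
Step 1: ((((\e.(((\a.a) e) e)) (\a.a)) (\b.(\c.b))) ((\d.(\e.((d e) e))) (\f.(\g.(\h.((f h) g))))))
Step 2: (((((\a.a) (\a.a)) (\a.a)) (\b.(\c.b))) ((\d.(\e.((d e) e))) (\f.(\g.(\h.((f h) g))))))
Step 3: ((((\a.a) (\a.a)) (\b.(\c.b))) ((\d.(\e.((d e) e))) (\f.(\g.(\h.((f h) g))))))
Step 4: (((\a.a) (\b.(\c.b))) ((\d.(\e.((d e) e))) (\f.(\g.(\h.((f h) g))))))

Answer: (((\a.a) (\b.(\c.b))) ((\d.(\e.((d e) e))) (\f.(\g.(\h.((f h) g))))))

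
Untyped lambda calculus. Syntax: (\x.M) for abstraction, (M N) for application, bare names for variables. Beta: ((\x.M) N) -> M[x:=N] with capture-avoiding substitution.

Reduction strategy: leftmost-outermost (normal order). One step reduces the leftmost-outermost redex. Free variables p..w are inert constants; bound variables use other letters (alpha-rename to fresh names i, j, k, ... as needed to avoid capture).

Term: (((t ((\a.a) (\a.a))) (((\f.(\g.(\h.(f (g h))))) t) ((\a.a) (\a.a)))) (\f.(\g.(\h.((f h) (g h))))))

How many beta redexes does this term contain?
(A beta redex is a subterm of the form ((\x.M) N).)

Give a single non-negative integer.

Term: (((t ((\a.a) (\a.a))) (((\f.(\g.(\h.(f (g h))))) t) ((\a.a) (\a.a)))) (\f.(\g.(\h.((f h) (g h))))))
  Redex: ((\a.a) (\a.a))
  Redex: ((\f.(\g.(\h.(f (g h))))) t)
  Redex: ((\a.a) (\a.a))
Total redexes: 3

Answer: 3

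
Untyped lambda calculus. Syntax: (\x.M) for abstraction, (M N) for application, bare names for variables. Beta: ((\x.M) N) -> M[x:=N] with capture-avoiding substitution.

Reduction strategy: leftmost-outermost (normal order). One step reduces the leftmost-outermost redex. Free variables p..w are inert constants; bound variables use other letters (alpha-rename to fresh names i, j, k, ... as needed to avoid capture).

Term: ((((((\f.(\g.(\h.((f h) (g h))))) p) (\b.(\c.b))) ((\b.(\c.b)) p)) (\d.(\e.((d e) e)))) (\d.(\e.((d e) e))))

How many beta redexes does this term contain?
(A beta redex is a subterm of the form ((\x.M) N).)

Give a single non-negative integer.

Term: ((((((\f.(\g.(\h.((f h) (g h))))) p) (\b.(\c.b))) ((\b.(\c.b)) p)) (\d.(\e.((d e) e)))) (\d.(\e.((d e) e))))
  Redex: ((\f.(\g.(\h.((f h) (g h))))) p)
  Redex: ((\b.(\c.b)) p)
Total redexes: 2

Answer: 2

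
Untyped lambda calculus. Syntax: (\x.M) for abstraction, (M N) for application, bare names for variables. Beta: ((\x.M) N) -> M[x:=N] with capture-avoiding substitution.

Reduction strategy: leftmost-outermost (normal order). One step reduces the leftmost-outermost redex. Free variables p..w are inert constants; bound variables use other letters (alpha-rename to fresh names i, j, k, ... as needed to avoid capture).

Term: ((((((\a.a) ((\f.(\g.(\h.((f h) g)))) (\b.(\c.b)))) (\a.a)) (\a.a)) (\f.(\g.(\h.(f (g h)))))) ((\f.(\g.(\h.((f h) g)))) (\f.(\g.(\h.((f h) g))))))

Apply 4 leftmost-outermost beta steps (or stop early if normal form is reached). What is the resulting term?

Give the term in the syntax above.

Answer: (((((\b.(\c.b)) (\a.a)) (\a.a)) (\f.(\g.(\h.(f (g h)))))) ((\f.(\g.(\h.((f h) g)))) (\f.(\g.(\h.((f h) g))))))

Derivation:
Step 0: ((((((\a.a) ((\f.(\g.(\h.((f h) g)))) (\b.(\c.b)))) (\a.a)) (\a.a)) (\f.(\g.(\h.(f (g h)))))) ((\f.(\g.(\h.((f h) g)))) (\f.(\g.(\h.((f h) g))))))
Step 1: ((((((\f.(\g.(\h.((f h) g)))) (\b.(\c.b))) (\a.a)) (\a.a)) (\f.(\g.(\h.(f (g h)))))) ((\f.(\g.(\h.((f h) g)))) (\f.(\g.(\h.((f h) g))))))
Step 2: (((((\g.(\h.(((\b.(\c.b)) h) g))) (\a.a)) (\a.a)) (\f.(\g.(\h.(f (g h)))))) ((\f.(\g.(\h.((f h) g)))) (\f.(\g.(\h.((f h) g))))))
Step 3: ((((\h.(((\b.(\c.b)) h) (\a.a))) (\a.a)) (\f.(\g.(\h.(f (g h)))))) ((\f.(\g.(\h.((f h) g)))) (\f.(\g.(\h.((f h) g))))))
Step 4: (((((\b.(\c.b)) (\a.a)) (\a.a)) (\f.(\g.(\h.(f (g h)))))) ((\f.(\g.(\h.((f h) g)))) (\f.(\g.(\h.((f h) g))))))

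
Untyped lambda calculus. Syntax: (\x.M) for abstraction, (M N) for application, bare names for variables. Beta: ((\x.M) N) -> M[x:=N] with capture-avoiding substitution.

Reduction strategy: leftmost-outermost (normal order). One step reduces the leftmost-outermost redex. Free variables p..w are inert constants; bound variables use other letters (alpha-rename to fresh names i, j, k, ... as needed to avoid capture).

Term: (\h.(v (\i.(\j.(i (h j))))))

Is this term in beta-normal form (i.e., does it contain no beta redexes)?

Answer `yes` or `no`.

Answer: yes

Derivation:
Term: (\h.(v (\i.(\j.(i (h j))))))
No beta redexes found.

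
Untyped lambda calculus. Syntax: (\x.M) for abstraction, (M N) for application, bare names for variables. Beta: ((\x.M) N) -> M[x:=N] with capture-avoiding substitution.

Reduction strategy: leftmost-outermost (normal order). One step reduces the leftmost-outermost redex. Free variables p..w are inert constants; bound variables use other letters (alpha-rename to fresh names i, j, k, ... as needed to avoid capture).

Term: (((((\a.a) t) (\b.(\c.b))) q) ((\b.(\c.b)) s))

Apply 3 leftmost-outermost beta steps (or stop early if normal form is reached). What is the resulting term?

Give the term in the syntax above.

Answer: (((t (\b.(\c.b))) q) (\c.s))

Derivation:
Step 0: (((((\a.a) t) (\b.(\c.b))) q) ((\b.(\c.b)) s))
Step 1: (((t (\b.(\c.b))) q) ((\b.(\c.b)) s))
Step 2: (((t (\b.(\c.b))) q) (\c.s))
Step 3: (normal form reached)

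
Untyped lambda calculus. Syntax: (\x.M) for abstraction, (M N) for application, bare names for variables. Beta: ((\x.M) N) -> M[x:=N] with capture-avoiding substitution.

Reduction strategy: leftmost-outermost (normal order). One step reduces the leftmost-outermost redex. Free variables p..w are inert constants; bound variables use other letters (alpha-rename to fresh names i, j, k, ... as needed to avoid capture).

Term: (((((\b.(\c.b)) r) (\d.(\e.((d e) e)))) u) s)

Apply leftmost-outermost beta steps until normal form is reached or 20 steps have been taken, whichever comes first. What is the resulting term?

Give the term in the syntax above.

Answer: ((r u) s)

Derivation:
Step 0: (((((\b.(\c.b)) r) (\d.(\e.((d e) e)))) u) s)
Step 1: ((((\c.r) (\d.(\e.((d e) e)))) u) s)
Step 2: ((r u) s)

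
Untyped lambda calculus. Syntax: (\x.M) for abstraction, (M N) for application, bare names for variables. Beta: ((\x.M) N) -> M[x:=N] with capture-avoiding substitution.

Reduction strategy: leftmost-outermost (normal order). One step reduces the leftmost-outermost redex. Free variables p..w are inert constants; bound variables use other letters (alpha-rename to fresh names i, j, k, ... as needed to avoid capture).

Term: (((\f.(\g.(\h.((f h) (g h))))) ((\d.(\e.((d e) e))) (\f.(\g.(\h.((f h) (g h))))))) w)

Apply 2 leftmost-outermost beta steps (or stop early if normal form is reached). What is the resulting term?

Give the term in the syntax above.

Answer: (\h.((((\d.(\e.((d e) e))) (\f.(\g.(\h.((f h) (g h)))))) h) (w h)))

Derivation:
Step 0: (((\f.(\g.(\h.((f h) (g h))))) ((\d.(\e.((d e) e))) (\f.(\g.(\h.((f h) (g h))))))) w)
Step 1: ((\g.(\h.((((\d.(\e.((d e) e))) (\f.(\g.(\h.((f h) (g h)))))) h) (g h)))) w)
Step 2: (\h.((((\d.(\e.((d e) e))) (\f.(\g.(\h.((f h) (g h)))))) h) (w h)))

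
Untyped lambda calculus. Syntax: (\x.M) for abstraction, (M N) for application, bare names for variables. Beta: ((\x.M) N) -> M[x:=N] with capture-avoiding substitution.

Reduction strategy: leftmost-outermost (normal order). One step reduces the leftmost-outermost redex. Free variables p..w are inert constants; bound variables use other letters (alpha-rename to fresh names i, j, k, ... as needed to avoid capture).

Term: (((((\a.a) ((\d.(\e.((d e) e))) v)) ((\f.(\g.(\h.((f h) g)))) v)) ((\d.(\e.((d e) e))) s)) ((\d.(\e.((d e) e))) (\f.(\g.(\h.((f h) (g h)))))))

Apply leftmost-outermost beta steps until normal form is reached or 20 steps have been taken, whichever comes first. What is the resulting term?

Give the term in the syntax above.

Answer: ((((v (\g.(\h.((v h) g)))) (\g.(\h.((v h) g)))) (\e.((s e) e))) (\e.(\h.((e h) (e h)))))

Derivation:
Step 0: (((((\a.a) ((\d.(\e.((d e) e))) v)) ((\f.(\g.(\h.((f h) g)))) v)) ((\d.(\e.((d e) e))) s)) ((\d.(\e.((d e) e))) (\f.(\g.(\h.((f h) (g h)))))))
Step 1: (((((\d.(\e.((d e) e))) v) ((\f.(\g.(\h.((f h) g)))) v)) ((\d.(\e.((d e) e))) s)) ((\d.(\e.((d e) e))) (\f.(\g.(\h.((f h) (g h)))))))
Step 2: ((((\e.((v e) e)) ((\f.(\g.(\h.((f h) g)))) v)) ((\d.(\e.((d e) e))) s)) ((\d.(\e.((d e) e))) (\f.(\g.(\h.((f h) (g h)))))))
Step 3: ((((v ((\f.(\g.(\h.((f h) g)))) v)) ((\f.(\g.(\h.((f h) g)))) v)) ((\d.(\e.((d e) e))) s)) ((\d.(\e.((d e) e))) (\f.(\g.(\h.((f h) (g h)))))))
Step 4: ((((v (\g.(\h.((v h) g)))) ((\f.(\g.(\h.((f h) g)))) v)) ((\d.(\e.((d e) e))) s)) ((\d.(\e.((d e) e))) (\f.(\g.(\h.((f h) (g h)))))))
Step 5: ((((v (\g.(\h.((v h) g)))) (\g.(\h.((v h) g)))) ((\d.(\e.((d e) e))) s)) ((\d.(\e.((d e) e))) (\f.(\g.(\h.((f h) (g h)))))))
Step 6: ((((v (\g.(\h.((v h) g)))) (\g.(\h.((v h) g)))) (\e.((s e) e))) ((\d.(\e.((d e) e))) (\f.(\g.(\h.((f h) (g h)))))))
Step 7: ((((v (\g.(\h.((v h) g)))) (\g.(\h.((v h) g)))) (\e.((s e) e))) (\e.(((\f.(\g.(\h.((f h) (g h))))) e) e)))
Step 8: ((((v (\g.(\h.((v h) g)))) (\g.(\h.((v h) g)))) (\e.((s e) e))) (\e.((\g.(\h.((e h) (g h)))) e)))
Step 9: ((((v (\g.(\h.((v h) g)))) (\g.(\h.((v h) g)))) (\e.((s e) e))) (\e.(\h.((e h) (e h)))))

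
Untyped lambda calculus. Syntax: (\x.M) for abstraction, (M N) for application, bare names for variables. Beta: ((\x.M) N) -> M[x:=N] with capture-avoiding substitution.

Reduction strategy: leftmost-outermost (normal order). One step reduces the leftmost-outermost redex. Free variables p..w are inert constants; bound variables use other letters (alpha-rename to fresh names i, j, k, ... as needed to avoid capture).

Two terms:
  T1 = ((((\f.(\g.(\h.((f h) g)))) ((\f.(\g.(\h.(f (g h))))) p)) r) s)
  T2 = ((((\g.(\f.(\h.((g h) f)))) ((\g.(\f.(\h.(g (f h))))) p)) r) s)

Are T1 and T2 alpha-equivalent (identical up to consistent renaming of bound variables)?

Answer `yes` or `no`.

Answer: yes

Derivation:
Term 1: ((((\f.(\g.(\h.((f h) g)))) ((\f.(\g.(\h.(f (g h))))) p)) r) s)
Term 2: ((((\g.(\f.(\h.((g h) f)))) ((\g.(\f.(\h.(g (f h))))) p)) r) s)
Alpha-equivalence: compare structure up to binder renaming.
Result: True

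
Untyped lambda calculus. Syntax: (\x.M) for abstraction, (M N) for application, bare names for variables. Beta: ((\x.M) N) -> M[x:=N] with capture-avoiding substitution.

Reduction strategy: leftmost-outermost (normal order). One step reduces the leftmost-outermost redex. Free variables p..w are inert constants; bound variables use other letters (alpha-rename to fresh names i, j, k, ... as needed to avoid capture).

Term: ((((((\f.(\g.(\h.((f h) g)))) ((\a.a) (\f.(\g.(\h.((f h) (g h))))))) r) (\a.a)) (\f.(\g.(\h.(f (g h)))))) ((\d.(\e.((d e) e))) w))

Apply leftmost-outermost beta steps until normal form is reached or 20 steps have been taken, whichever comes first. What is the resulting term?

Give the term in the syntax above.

Answer: (\h.((r (\f.(\g.(\h.(f (g h)))))) ((w h) h)))

Derivation:
Step 0: ((((((\f.(\g.(\h.((f h) g)))) ((\a.a) (\f.(\g.(\h.((f h) (g h))))))) r) (\a.a)) (\f.(\g.(\h.(f (g h)))))) ((\d.(\e.((d e) e))) w))
Step 1: (((((\g.(\h.((((\a.a) (\f.(\g.(\h.((f h) (g h)))))) h) g))) r) (\a.a)) (\f.(\g.(\h.(f (g h)))))) ((\d.(\e.((d e) e))) w))
Step 2: ((((\h.((((\a.a) (\f.(\g.(\h.((f h) (g h)))))) h) r)) (\a.a)) (\f.(\g.(\h.(f (g h)))))) ((\d.(\e.((d e) e))) w))
Step 3: ((((((\a.a) (\f.(\g.(\h.((f h) (g h)))))) (\a.a)) r) (\f.(\g.(\h.(f (g h)))))) ((\d.(\e.((d e) e))) w))
Step 4: (((((\f.(\g.(\h.((f h) (g h))))) (\a.a)) r) (\f.(\g.(\h.(f (g h)))))) ((\d.(\e.((d e) e))) w))
Step 5: ((((\g.(\h.(((\a.a) h) (g h)))) r) (\f.(\g.(\h.(f (g h)))))) ((\d.(\e.((d e) e))) w))
Step 6: (((\h.(((\a.a) h) (r h))) (\f.(\g.(\h.(f (g h)))))) ((\d.(\e.((d e) e))) w))
Step 7: ((((\a.a) (\f.(\g.(\h.(f (g h)))))) (r (\f.(\g.(\h.(f (g h))))))) ((\d.(\e.((d e) e))) w))
Step 8: (((\f.(\g.(\h.(f (g h))))) (r (\f.(\g.(\h.(f (g h))))))) ((\d.(\e.((d e) e))) w))
Step 9: ((\g.(\h.((r (\f.(\g.(\h.(f (g h)))))) (g h)))) ((\d.(\e.((d e) e))) w))
Step 10: (\h.((r (\f.(\g.(\h.(f (g h)))))) (((\d.(\e.((d e) e))) w) h)))
Step 11: (\h.((r (\f.(\g.(\h.(f (g h)))))) ((\e.((w e) e)) h)))
Step 12: (\h.((r (\f.(\g.(\h.(f (g h)))))) ((w h) h)))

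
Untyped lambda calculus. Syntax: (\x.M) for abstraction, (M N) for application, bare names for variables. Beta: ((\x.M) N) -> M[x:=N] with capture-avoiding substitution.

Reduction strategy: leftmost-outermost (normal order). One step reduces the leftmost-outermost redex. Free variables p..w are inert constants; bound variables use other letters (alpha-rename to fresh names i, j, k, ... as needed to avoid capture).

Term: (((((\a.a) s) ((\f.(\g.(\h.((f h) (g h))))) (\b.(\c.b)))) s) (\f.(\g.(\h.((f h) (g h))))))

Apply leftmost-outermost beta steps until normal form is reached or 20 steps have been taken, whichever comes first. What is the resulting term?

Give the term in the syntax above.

Answer: (((s (\g.(\h.h))) s) (\f.(\g.(\h.((f h) (g h))))))

Derivation:
Step 0: (((((\a.a) s) ((\f.(\g.(\h.((f h) (g h))))) (\b.(\c.b)))) s) (\f.(\g.(\h.((f h) (g h))))))
Step 1: (((s ((\f.(\g.(\h.((f h) (g h))))) (\b.(\c.b)))) s) (\f.(\g.(\h.((f h) (g h))))))
Step 2: (((s (\g.(\h.(((\b.(\c.b)) h) (g h))))) s) (\f.(\g.(\h.((f h) (g h))))))
Step 3: (((s (\g.(\h.((\c.h) (g h))))) s) (\f.(\g.(\h.((f h) (g h))))))
Step 4: (((s (\g.(\h.h))) s) (\f.(\g.(\h.((f h) (g h))))))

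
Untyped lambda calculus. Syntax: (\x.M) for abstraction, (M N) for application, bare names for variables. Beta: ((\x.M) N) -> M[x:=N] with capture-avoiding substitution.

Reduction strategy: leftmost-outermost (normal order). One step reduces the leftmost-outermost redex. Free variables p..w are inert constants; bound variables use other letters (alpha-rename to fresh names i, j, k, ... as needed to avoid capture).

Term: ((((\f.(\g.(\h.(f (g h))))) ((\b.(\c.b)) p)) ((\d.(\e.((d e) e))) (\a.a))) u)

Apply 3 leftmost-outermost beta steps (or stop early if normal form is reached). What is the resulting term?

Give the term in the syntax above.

Step 0: ((((\f.(\g.(\h.(f (g h))))) ((\b.(\c.b)) p)) ((\d.(\e.((d e) e))) (\a.a))) u)
Step 1: (((\g.(\h.(((\b.(\c.b)) p) (g h)))) ((\d.(\e.((d e) e))) (\a.a))) u)
Step 2: ((\h.(((\b.(\c.b)) p) (((\d.(\e.((d e) e))) (\a.a)) h))) u)
Step 3: (((\b.(\c.b)) p) (((\d.(\e.((d e) e))) (\a.a)) u))

Answer: (((\b.(\c.b)) p) (((\d.(\e.((d e) e))) (\a.a)) u))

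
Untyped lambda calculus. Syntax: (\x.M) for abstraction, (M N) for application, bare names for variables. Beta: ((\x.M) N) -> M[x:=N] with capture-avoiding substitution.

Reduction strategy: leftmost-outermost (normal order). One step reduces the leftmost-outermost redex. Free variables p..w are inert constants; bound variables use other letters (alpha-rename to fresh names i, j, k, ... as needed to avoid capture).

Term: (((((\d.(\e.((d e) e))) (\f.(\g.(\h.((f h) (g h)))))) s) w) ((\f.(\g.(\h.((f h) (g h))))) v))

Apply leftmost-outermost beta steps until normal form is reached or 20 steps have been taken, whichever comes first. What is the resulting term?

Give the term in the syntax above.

Step 0: (((((\d.(\e.((d e) e))) (\f.(\g.(\h.((f h) (g h)))))) s) w) ((\f.(\g.(\h.((f h) (g h))))) v))
Step 1: ((((\e.(((\f.(\g.(\h.((f h) (g h))))) e) e)) s) w) ((\f.(\g.(\h.((f h) (g h))))) v))
Step 2: (((((\f.(\g.(\h.((f h) (g h))))) s) s) w) ((\f.(\g.(\h.((f h) (g h))))) v))
Step 3: ((((\g.(\h.((s h) (g h)))) s) w) ((\f.(\g.(\h.((f h) (g h))))) v))
Step 4: (((\h.((s h) (s h))) w) ((\f.(\g.(\h.((f h) (g h))))) v))
Step 5: (((s w) (s w)) ((\f.(\g.(\h.((f h) (g h))))) v))
Step 6: (((s w) (s w)) (\g.(\h.((v h) (g h)))))

Answer: (((s w) (s w)) (\g.(\h.((v h) (g h)))))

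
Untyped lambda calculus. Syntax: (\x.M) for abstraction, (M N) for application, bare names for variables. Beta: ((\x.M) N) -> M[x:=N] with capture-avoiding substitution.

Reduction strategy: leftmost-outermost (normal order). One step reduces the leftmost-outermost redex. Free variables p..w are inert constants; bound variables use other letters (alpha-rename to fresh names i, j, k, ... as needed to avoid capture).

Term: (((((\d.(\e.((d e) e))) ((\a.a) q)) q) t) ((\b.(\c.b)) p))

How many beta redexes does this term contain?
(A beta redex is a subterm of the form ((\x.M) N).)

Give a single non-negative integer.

Answer: 3

Derivation:
Term: (((((\d.(\e.((d e) e))) ((\a.a) q)) q) t) ((\b.(\c.b)) p))
  Redex: ((\d.(\e.((d e) e))) ((\a.a) q))
  Redex: ((\a.a) q)
  Redex: ((\b.(\c.b)) p)
Total redexes: 3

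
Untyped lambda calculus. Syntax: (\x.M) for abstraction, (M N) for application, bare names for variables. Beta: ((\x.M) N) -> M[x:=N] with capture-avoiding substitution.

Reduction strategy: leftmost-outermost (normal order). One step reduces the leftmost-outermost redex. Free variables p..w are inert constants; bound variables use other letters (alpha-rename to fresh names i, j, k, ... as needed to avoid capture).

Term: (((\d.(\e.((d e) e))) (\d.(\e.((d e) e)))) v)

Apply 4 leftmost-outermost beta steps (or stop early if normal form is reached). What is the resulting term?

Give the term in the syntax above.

Answer: ((v v) v)

Derivation:
Step 0: (((\d.(\e.((d e) e))) (\d.(\e.((d e) e)))) v)
Step 1: ((\e.(((\d.(\e.((d e) e))) e) e)) v)
Step 2: (((\d.(\e.((d e) e))) v) v)
Step 3: ((\e.((v e) e)) v)
Step 4: ((v v) v)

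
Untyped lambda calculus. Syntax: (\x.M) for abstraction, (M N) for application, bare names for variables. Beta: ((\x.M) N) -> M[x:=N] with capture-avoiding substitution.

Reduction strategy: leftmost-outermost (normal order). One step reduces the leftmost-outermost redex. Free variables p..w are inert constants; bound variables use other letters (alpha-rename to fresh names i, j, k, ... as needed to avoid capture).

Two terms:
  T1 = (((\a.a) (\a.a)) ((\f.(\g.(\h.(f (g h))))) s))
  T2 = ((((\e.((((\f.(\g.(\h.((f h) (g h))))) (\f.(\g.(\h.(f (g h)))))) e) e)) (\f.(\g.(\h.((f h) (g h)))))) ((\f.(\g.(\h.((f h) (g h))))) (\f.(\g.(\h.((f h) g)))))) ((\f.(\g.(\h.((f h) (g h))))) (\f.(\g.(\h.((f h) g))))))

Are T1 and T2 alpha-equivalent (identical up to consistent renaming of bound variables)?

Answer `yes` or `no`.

Answer: no

Derivation:
Term 1: (((\a.a) (\a.a)) ((\f.(\g.(\h.(f (g h))))) s))
Term 2: ((((\e.((((\f.(\g.(\h.((f h) (g h))))) (\f.(\g.(\h.(f (g h)))))) e) e)) (\f.(\g.(\h.((f h) (g h)))))) ((\f.(\g.(\h.((f h) (g h))))) (\f.(\g.(\h.((f h) g)))))) ((\f.(\g.(\h.((f h) (g h))))) (\f.(\g.(\h.((f h) g))))))
Alpha-equivalence: compare structure up to binder renaming.
Result: False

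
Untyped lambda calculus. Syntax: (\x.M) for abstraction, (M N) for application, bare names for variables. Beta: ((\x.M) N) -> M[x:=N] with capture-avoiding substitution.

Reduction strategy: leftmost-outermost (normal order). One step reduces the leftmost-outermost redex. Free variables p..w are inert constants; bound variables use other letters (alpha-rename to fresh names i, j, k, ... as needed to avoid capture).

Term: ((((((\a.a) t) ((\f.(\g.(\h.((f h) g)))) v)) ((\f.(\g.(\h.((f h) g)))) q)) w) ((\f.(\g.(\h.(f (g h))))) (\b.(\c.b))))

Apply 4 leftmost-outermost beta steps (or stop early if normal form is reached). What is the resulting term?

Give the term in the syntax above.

Answer: ((((t (\g.(\h.((v h) g)))) (\g.(\h.((q h) g)))) w) (\g.(\h.((\b.(\c.b)) (g h)))))

Derivation:
Step 0: ((((((\a.a) t) ((\f.(\g.(\h.((f h) g)))) v)) ((\f.(\g.(\h.((f h) g)))) q)) w) ((\f.(\g.(\h.(f (g h))))) (\b.(\c.b))))
Step 1: ((((t ((\f.(\g.(\h.((f h) g)))) v)) ((\f.(\g.(\h.((f h) g)))) q)) w) ((\f.(\g.(\h.(f (g h))))) (\b.(\c.b))))
Step 2: ((((t (\g.(\h.((v h) g)))) ((\f.(\g.(\h.((f h) g)))) q)) w) ((\f.(\g.(\h.(f (g h))))) (\b.(\c.b))))
Step 3: ((((t (\g.(\h.((v h) g)))) (\g.(\h.((q h) g)))) w) ((\f.(\g.(\h.(f (g h))))) (\b.(\c.b))))
Step 4: ((((t (\g.(\h.((v h) g)))) (\g.(\h.((q h) g)))) w) (\g.(\h.((\b.(\c.b)) (g h)))))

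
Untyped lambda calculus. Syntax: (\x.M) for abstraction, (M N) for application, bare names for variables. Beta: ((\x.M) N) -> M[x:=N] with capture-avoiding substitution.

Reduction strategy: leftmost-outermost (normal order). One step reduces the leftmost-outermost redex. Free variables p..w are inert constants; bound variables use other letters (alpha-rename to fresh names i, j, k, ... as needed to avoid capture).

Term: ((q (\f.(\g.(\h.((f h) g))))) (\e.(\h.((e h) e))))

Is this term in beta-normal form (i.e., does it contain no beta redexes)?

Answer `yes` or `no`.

Term: ((q (\f.(\g.(\h.((f h) g))))) (\e.(\h.((e h) e))))
No beta redexes found.

Answer: yes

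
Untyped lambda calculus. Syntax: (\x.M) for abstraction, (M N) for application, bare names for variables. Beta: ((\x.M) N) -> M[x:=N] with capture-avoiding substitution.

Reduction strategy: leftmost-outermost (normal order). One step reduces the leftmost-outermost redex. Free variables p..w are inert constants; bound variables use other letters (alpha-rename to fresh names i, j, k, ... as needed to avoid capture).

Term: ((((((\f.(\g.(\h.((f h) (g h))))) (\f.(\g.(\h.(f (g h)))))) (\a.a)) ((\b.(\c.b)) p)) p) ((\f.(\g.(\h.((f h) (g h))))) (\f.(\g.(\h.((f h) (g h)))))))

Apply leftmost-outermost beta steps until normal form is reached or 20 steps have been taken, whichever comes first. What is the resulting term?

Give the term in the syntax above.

Answer: (p (\g.(\h.(\i.((h i) ((g h) i))))))

Derivation:
Step 0: ((((((\f.(\g.(\h.((f h) (g h))))) (\f.(\g.(\h.(f (g h)))))) (\a.a)) ((\b.(\c.b)) p)) p) ((\f.(\g.(\h.((f h) (g h))))) (\f.(\g.(\h.((f h) (g h)))))))
Step 1: (((((\g.(\h.(((\f.(\g.(\h.(f (g h))))) h) (g h)))) (\a.a)) ((\b.(\c.b)) p)) p) ((\f.(\g.(\h.((f h) (g h))))) (\f.(\g.(\h.((f h) (g h)))))))
Step 2: ((((\h.(((\f.(\g.(\h.(f (g h))))) h) ((\a.a) h))) ((\b.(\c.b)) p)) p) ((\f.(\g.(\h.((f h) (g h))))) (\f.(\g.(\h.((f h) (g h)))))))
Step 3: (((((\f.(\g.(\h.(f (g h))))) ((\b.(\c.b)) p)) ((\a.a) ((\b.(\c.b)) p))) p) ((\f.(\g.(\h.((f h) (g h))))) (\f.(\g.(\h.((f h) (g h)))))))
Step 4: ((((\g.(\h.(((\b.(\c.b)) p) (g h)))) ((\a.a) ((\b.(\c.b)) p))) p) ((\f.(\g.(\h.((f h) (g h))))) (\f.(\g.(\h.((f h) (g h)))))))
Step 5: (((\h.(((\b.(\c.b)) p) (((\a.a) ((\b.(\c.b)) p)) h))) p) ((\f.(\g.(\h.((f h) (g h))))) (\f.(\g.(\h.((f h) (g h)))))))
Step 6: ((((\b.(\c.b)) p) (((\a.a) ((\b.(\c.b)) p)) p)) ((\f.(\g.(\h.((f h) (g h))))) (\f.(\g.(\h.((f h) (g h)))))))
Step 7: (((\c.p) (((\a.a) ((\b.(\c.b)) p)) p)) ((\f.(\g.(\h.((f h) (g h))))) (\f.(\g.(\h.((f h) (g h)))))))
Step 8: (p ((\f.(\g.(\h.((f h) (g h))))) (\f.(\g.(\h.((f h) (g h)))))))
Step 9: (p (\g.(\h.(((\f.(\g.(\h.((f h) (g h))))) h) (g h)))))
Step 10: (p (\g.(\h.((\g.(\i.((h i) (g i)))) (g h)))))
Step 11: (p (\g.(\h.(\i.((h i) ((g h) i))))))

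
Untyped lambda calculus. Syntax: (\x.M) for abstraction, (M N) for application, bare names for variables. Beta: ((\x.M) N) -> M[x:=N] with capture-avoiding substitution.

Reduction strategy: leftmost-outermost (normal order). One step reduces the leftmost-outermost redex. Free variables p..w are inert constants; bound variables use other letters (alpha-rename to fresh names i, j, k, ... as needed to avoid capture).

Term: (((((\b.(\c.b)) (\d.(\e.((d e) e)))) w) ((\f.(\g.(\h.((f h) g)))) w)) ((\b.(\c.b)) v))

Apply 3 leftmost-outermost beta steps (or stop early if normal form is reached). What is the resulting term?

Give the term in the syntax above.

Step 0: (((((\b.(\c.b)) (\d.(\e.((d e) e)))) w) ((\f.(\g.(\h.((f h) g)))) w)) ((\b.(\c.b)) v))
Step 1: ((((\c.(\d.(\e.((d e) e)))) w) ((\f.(\g.(\h.((f h) g)))) w)) ((\b.(\c.b)) v))
Step 2: (((\d.(\e.((d e) e))) ((\f.(\g.(\h.((f h) g)))) w)) ((\b.(\c.b)) v))
Step 3: ((\e.((((\f.(\g.(\h.((f h) g)))) w) e) e)) ((\b.(\c.b)) v))

Answer: ((\e.((((\f.(\g.(\h.((f h) g)))) w) e) e)) ((\b.(\c.b)) v))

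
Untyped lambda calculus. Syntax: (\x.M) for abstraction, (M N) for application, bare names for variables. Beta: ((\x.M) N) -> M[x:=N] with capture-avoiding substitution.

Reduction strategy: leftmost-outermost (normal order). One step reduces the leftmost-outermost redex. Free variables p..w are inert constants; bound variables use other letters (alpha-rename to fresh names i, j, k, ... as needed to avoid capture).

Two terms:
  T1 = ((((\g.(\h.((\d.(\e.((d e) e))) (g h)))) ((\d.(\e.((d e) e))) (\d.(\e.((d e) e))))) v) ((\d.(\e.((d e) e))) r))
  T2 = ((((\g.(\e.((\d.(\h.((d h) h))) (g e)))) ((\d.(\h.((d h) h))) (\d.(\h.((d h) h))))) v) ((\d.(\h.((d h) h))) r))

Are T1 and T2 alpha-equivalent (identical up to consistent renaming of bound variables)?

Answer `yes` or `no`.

Term 1: ((((\g.(\h.((\d.(\e.((d e) e))) (g h)))) ((\d.(\e.((d e) e))) (\d.(\e.((d e) e))))) v) ((\d.(\e.((d e) e))) r))
Term 2: ((((\g.(\e.((\d.(\h.((d h) h))) (g e)))) ((\d.(\h.((d h) h))) (\d.(\h.((d h) h))))) v) ((\d.(\h.((d h) h))) r))
Alpha-equivalence: compare structure up to binder renaming.
Result: True

Answer: yes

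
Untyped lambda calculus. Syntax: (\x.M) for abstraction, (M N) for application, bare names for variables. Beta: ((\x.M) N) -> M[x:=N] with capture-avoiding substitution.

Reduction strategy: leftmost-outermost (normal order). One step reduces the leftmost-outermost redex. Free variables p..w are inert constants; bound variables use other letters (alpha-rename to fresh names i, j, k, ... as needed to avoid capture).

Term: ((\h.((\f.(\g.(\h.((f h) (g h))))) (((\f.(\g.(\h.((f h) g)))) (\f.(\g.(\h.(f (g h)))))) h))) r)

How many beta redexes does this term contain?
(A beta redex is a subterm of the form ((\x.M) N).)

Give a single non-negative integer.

Term: ((\h.((\f.(\g.(\h.((f h) (g h))))) (((\f.(\g.(\h.((f h) g)))) (\f.(\g.(\h.(f (g h)))))) h))) r)
  Redex: ((\h.((\f.(\g.(\h.((f h) (g h))))) (((\f.(\g.(\h.((f h) g)))) (\f.(\g.(\h.(f (g h)))))) h))) r)
  Redex: ((\f.(\g.(\h.((f h) (g h))))) (((\f.(\g.(\h.((f h) g)))) (\f.(\g.(\h.(f (g h)))))) h))
  Redex: ((\f.(\g.(\h.((f h) g)))) (\f.(\g.(\h.(f (g h))))))
Total redexes: 3

Answer: 3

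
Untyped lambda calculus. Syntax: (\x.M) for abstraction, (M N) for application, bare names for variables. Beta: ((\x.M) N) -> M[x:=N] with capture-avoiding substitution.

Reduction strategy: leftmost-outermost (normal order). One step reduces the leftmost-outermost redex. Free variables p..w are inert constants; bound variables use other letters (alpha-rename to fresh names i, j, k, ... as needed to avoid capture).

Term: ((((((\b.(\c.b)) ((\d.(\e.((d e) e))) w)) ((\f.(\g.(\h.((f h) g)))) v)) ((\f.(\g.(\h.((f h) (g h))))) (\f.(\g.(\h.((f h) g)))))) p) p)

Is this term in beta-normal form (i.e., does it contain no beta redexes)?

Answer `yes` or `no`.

Answer: no

Derivation:
Term: ((((((\b.(\c.b)) ((\d.(\e.((d e) e))) w)) ((\f.(\g.(\h.((f h) g)))) v)) ((\f.(\g.(\h.((f h) (g h))))) (\f.(\g.(\h.((f h) g)))))) p) p)
Found 4 beta redex(es).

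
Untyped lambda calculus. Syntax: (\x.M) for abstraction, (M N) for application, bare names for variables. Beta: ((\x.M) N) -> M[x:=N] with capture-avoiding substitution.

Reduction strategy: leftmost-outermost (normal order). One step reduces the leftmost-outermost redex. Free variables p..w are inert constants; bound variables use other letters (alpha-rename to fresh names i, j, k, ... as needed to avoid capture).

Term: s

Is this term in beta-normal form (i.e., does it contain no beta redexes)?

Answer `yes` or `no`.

Term: s
No beta redexes found.

Answer: yes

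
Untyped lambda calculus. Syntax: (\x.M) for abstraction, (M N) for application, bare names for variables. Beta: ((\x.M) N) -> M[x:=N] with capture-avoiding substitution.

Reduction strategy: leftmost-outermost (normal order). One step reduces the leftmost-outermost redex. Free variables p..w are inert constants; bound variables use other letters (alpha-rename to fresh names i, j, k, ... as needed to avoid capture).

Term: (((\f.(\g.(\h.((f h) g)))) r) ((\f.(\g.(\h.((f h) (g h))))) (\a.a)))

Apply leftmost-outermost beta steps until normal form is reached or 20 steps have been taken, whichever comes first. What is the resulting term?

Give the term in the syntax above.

Step 0: (((\f.(\g.(\h.((f h) g)))) r) ((\f.(\g.(\h.((f h) (g h))))) (\a.a)))
Step 1: ((\g.(\h.((r h) g))) ((\f.(\g.(\h.((f h) (g h))))) (\a.a)))
Step 2: (\h.((r h) ((\f.(\g.(\h.((f h) (g h))))) (\a.a))))
Step 3: (\h.((r h) (\g.(\h.(((\a.a) h) (g h))))))
Step 4: (\h.((r h) (\g.(\h.(h (g h))))))

Answer: (\h.((r h) (\g.(\h.(h (g h))))))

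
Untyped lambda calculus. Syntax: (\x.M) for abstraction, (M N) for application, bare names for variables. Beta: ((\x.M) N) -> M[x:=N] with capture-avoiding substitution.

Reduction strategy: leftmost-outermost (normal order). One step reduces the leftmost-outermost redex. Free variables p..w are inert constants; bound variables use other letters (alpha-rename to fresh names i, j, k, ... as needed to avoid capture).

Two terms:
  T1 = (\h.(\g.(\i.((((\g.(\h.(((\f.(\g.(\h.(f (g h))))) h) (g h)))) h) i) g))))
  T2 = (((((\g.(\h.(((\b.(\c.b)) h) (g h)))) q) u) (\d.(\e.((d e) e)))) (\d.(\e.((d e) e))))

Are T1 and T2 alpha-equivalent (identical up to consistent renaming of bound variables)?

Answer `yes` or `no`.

Answer: no

Derivation:
Term 1: (\h.(\g.(\i.((((\g.(\h.(((\f.(\g.(\h.(f (g h))))) h) (g h)))) h) i) g))))
Term 2: (((((\g.(\h.(((\b.(\c.b)) h) (g h)))) q) u) (\d.(\e.((d e) e)))) (\d.(\e.((d e) e))))
Alpha-equivalence: compare structure up to binder renaming.
Result: False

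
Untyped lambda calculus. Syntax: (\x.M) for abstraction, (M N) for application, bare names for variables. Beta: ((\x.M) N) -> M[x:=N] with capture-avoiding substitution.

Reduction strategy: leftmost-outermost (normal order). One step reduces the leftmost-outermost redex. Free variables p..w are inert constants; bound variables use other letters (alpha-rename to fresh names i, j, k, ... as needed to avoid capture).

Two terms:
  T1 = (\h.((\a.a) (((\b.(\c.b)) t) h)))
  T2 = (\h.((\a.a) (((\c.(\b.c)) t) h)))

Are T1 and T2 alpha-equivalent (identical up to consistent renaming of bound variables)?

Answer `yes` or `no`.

Term 1: (\h.((\a.a) (((\b.(\c.b)) t) h)))
Term 2: (\h.((\a.a) (((\c.(\b.c)) t) h)))
Alpha-equivalence: compare structure up to binder renaming.
Result: True

Answer: yes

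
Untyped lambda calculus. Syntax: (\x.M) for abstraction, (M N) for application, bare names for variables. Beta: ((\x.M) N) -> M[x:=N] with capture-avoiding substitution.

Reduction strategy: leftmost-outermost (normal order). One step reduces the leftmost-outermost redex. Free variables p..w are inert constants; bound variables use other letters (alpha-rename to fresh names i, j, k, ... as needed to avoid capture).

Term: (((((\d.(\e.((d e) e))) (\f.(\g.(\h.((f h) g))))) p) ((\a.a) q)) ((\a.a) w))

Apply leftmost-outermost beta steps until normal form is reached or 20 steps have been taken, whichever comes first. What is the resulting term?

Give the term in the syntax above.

Answer: (((p q) p) w)

Derivation:
Step 0: (((((\d.(\e.((d e) e))) (\f.(\g.(\h.((f h) g))))) p) ((\a.a) q)) ((\a.a) w))
Step 1: ((((\e.(((\f.(\g.(\h.((f h) g)))) e) e)) p) ((\a.a) q)) ((\a.a) w))
Step 2: (((((\f.(\g.(\h.((f h) g)))) p) p) ((\a.a) q)) ((\a.a) w))
Step 3: ((((\g.(\h.((p h) g))) p) ((\a.a) q)) ((\a.a) w))
Step 4: (((\h.((p h) p)) ((\a.a) q)) ((\a.a) w))
Step 5: (((p ((\a.a) q)) p) ((\a.a) w))
Step 6: (((p q) p) ((\a.a) w))
Step 7: (((p q) p) w)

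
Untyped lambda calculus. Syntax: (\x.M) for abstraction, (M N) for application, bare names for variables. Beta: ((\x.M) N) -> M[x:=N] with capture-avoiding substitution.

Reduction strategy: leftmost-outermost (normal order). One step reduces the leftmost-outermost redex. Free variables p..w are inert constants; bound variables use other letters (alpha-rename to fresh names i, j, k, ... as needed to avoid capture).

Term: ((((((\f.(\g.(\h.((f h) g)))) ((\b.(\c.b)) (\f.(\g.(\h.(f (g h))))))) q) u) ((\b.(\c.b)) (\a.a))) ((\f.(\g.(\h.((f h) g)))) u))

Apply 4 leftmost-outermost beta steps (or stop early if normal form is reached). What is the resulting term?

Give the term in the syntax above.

Step 0: ((((((\f.(\g.(\h.((f h) g)))) ((\b.(\c.b)) (\f.(\g.(\h.(f (g h))))))) q) u) ((\b.(\c.b)) (\a.a))) ((\f.(\g.(\h.((f h) g)))) u))
Step 1: (((((\g.(\h.((((\b.(\c.b)) (\f.(\g.(\h.(f (g h)))))) h) g))) q) u) ((\b.(\c.b)) (\a.a))) ((\f.(\g.(\h.((f h) g)))) u))
Step 2: ((((\h.((((\b.(\c.b)) (\f.(\g.(\h.(f (g h)))))) h) q)) u) ((\b.(\c.b)) (\a.a))) ((\f.(\g.(\h.((f h) g)))) u))
Step 3: ((((((\b.(\c.b)) (\f.(\g.(\h.(f (g h)))))) u) q) ((\b.(\c.b)) (\a.a))) ((\f.(\g.(\h.((f h) g)))) u))
Step 4: (((((\c.(\f.(\g.(\h.(f (g h)))))) u) q) ((\b.(\c.b)) (\a.a))) ((\f.(\g.(\h.((f h) g)))) u))

Answer: (((((\c.(\f.(\g.(\h.(f (g h)))))) u) q) ((\b.(\c.b)) (\a.a))) ((\f.(\g.(\h.((f h) g)))) u))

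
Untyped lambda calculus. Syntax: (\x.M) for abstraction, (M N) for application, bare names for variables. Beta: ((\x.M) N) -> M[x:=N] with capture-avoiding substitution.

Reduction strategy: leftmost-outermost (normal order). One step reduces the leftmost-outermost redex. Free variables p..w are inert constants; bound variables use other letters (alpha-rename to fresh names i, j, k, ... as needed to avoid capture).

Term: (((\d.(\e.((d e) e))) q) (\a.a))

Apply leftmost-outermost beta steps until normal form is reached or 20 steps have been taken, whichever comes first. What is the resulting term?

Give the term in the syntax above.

Answer: ((q (\a.a)) (\a.a))

Derivation:
Step 0: (((\d.(\e.((d e) e))) q) (\a.a))
Step 1: ((\e.((q e) e)) (\a.a))
Step 2: ((q (\a.a)) (\a.a))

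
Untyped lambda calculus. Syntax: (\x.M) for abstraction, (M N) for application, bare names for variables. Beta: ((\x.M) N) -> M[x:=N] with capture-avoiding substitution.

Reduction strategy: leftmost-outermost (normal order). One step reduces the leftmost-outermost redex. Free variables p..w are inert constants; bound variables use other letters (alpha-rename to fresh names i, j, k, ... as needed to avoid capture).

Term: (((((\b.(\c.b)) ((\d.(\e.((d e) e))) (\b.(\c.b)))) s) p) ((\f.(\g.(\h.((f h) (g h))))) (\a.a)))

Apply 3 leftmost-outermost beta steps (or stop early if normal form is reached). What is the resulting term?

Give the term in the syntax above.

Step 0: (((((\b.(\c.b)) ((\d.(\e.((d e) e))) (\b.(\c.b)))) s) p) ((\f.(\g.(\h.((f h) (g h))))) (\a.a)))
Step 1: ((((\c.((\d.(\e.((d e) e))) (\b.(\c.b)))) s) p) ((\f.(\g.(\h.((f h) (g h))))) (\a.a)))
Step 2: ((((\d.(\e.((d e) e))) (\b.(\c.b))) p) ((\f.(\g.(\h.((f h) (g h))))) (\a.a)))
Step 3: (((\e.(((\b.(\c.b)) e) e)) p) ((\f.(\g.(\h.((f h) (g h))))) (\a.a)))

Answer: (((\e.(((\b.(\c.b)) e) e)) p) ((\f.(\g.(\h.((f h) (g h))))) (\a.a)))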